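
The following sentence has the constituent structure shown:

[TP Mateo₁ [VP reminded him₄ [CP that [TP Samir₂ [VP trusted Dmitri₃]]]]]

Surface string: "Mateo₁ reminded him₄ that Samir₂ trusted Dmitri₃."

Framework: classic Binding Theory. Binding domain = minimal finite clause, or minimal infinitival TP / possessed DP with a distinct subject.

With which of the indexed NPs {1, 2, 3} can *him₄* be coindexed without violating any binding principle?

*him* is a pronoun, so Principle B applies: it must be free in its binding domain.
Binding domain of *him₄*: the matrix TP, whose subject is Mateo₁.
*Mateo₁* c-commands the pronoun within its binding domain → coindexation would violate Principle B.
*Samir₂*: the pronoun c-commands this R-expression → coindexation would violate Principle C on *Samir₂*.
*Dmitri₃*: the pronoun c-commands this R-expression → coindexation would violate Principle C on *Dmitri₃*.

none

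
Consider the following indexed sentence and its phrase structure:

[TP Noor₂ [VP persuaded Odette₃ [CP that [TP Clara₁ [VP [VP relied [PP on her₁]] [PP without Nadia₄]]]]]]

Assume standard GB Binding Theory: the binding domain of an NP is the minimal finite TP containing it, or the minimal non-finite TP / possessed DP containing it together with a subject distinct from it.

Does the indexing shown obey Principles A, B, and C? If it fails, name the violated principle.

Principle B

The two coindexed NPs are *Clara₁* and *her₁*.
*her₁* is a pronoun. Its binding domain is the embedded TP, whose subject is Clara₁.
*Clara₁* c-commands it within that domain and carries the same index.
The pronoun is locally bound → Principle B violation.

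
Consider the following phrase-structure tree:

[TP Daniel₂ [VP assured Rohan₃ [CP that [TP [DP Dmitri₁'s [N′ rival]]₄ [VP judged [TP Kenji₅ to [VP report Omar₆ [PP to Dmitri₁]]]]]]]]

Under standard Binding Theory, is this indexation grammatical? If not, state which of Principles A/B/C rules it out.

grammatical

The two coindexed NPs are *Dmitri₁* and *Dmitri₁*.
*Dmitri₁* is an R-expression; no coindexed NP c-commands it, so Principle C holds.
*Dmitri₁* is an R-expression; *Dmitri₁* does not c-command it, and no other NP shares its index, so Principle C is satisfied.
All principles are respected.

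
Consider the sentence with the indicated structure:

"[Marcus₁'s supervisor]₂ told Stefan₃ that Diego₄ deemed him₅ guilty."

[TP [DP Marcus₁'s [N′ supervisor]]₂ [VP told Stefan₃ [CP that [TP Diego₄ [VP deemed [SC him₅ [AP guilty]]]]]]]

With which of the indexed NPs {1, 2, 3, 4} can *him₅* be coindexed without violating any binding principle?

{1, 2, 3}

*him* is a pronoun, so Principle B applies: it must be free in its binding domain.
Binding domain of *him₅*: the embedded TP, whose subject is Diego₄.
*Marcus₁* and the pronoun do not c-command one another → neither Principle B nor Principle C is at stake; coindexation permitted.
*[Marcus₁'s supervisor]₂* c-commands the pronoun but from outside its binding domain, and is not c-commanded by it → coindexation permitted.
*Stefan₃* c-commands the pronoun but from outside its binding domain, and is not c-commanded by it → coindexation permitted.
*Diego₄* c-commands the pronoun within its binding domain → coindexation would violate Principle B.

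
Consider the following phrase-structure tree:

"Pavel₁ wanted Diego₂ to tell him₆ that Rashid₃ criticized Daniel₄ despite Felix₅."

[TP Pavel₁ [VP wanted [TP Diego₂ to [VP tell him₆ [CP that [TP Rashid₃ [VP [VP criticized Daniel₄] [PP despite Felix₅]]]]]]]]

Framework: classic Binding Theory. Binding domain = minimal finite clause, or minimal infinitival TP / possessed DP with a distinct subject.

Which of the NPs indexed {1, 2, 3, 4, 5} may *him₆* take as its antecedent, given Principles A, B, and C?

*him* is a pronoun, so Principle B applies: it must be free in its binding domain.
Binding domain of *him₆*: the embedded TP, whose subject is Diego₂.
*Pavel₁* c-commands the pronoun but from outside its binding domain, and is not c-commanded by it → coindexation permitted.
*Diego₂* c-commands the pronoun within its binding domain → coindexation would violate Principle B.
*Rashid₃*: the pronoun c-commands this R-expression → coindexation would violate Principle C on *Rashid₃*.
*Daniel₄*: the pronoun c-commands this R-expression → coindexation would violate Principle C on *Daniel₄*.
*Felix₅*: the pronoun c-commands this R-expression → coindexation would violate Principle C on *Felix₅*.

{1}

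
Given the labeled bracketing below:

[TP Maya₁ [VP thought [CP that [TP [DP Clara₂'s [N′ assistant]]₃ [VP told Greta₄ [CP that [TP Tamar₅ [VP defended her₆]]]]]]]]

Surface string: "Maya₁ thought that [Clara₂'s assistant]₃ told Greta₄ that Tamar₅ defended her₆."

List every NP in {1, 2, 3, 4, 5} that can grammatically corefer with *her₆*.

*her* is a pronoun, so Principle B applies: it must be free in its binding domain.
Binding domain of *her₆*: the embedded TP, whose subject is Tamar₅.
*Maya₁* c-commands the pronoun but from outside its binding domain, and is not c-commanded by it → coindexation permitted.
*Clara₂* and the pronoun do not c-command one another → neither Principle B nor Principle C is at stake; coindexation permitted.
*[Clara₂'s assistant]₃* c-commands the pronoun but from outside its binding domain, and is not c-commanded by it → coindexation permitted.
*Greta₄* c-commands the pronoun but from outside its binding domain, and is not c-commanded by it → coindexation permitted.
*Tamar₅* c-commands the pronoun within its binding domain → coindexation would violate Principle B.

{1, 2, 3, 4}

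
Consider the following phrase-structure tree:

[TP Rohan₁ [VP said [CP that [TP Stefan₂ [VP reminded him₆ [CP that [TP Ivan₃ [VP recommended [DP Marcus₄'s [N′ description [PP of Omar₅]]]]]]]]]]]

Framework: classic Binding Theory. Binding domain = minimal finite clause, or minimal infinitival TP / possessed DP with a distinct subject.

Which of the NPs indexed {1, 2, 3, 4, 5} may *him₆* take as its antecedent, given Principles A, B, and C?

{1}

*him* is a pronoun, so Principle B applies: it must be free in its binding domain.
Binding domain of *him₆*: the embedded TP, whose subject is Stefan₂.
*Rohan₁* c-commands the pronoun but from outside its binding domain, and is not c-commanded by it → coindexation permitted.
*Stefan₂* c-commands the pronoun within its binding domain → coindexation would violate Principle B.
*Ivan₃*: the pronoun c-commands this R-expression → coindexation would violate Principle C on *Ivan₃*.
*Marcus₄*: the pronoun c-commands this R-expression → coindexation would violate Principle C on *Marcus₄*.
*Omar₅*: the pronoun c-commands this R-expression → coindexation would violate Principle C on *Omar₅*.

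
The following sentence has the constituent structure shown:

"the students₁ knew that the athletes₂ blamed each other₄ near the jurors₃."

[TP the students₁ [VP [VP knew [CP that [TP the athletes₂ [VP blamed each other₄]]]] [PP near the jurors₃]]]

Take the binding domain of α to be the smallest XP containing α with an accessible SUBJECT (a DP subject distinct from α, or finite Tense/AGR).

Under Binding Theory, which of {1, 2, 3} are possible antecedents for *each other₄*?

*each other* is an anaphor, so Principle A applies: it must be bound in its binding domain.
Binding domain of *each other₄*: the embedded TP, whose subject is the athletes₂.
*the students₁* c-commands the anaphor but is outside its binding domain → cannot satisfy Principle A.
*the athletes₂* c-commands the anaphor within its binding domain → licit binder.
*the jurors₃* does not c-command the anaphor → cannot bind it.

{2}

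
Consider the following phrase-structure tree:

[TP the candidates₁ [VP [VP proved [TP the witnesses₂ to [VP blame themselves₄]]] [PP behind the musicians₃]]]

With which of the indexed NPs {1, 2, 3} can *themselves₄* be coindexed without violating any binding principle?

*themselves* is an anaphor, so Principle A applies: it must be bound in its binding domain.
Binding domain of *themselves₄*: the embedded TP, whose subject is the witnesses₂.
*the candidates₁* c-commands the anaphor but is outside its binding domain → cannot satisfy Principle A.
*the witnesses₂* c-commands the anaphor within its binding domain → licit binder.
*the musicians₃* does not c-command the anaphor → cannot bind it.

{2}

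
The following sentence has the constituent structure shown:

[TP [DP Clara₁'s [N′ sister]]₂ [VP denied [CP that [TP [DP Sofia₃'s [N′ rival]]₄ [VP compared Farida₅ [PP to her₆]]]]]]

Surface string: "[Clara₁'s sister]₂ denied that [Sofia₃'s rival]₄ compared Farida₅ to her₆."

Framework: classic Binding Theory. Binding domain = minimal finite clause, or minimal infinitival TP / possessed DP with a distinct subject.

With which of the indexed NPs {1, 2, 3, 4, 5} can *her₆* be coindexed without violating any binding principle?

*her* is a pronoun, so Principle B applies: it must be free in its binding domain.
Binding domain of *her₆*: the embedded TP, whose subject is [Sofia₃'s rival]₄.
*Clara₁* and the pronoun do not c-command one another → neither Principle B nor Principle C is at stake; coindexation permitted.
*[Clara₁'s sister]₂* c-commands the pronoun but from outside its binding domain, and is not c-commanded by it → coindexation permitted.
*Sofia₃* and the pronoun do not c-command one another → neither Principle B nor Principle C is at stake; coindexation permitted.
*[Sofia₃'s rival]₄* c-commands the pronoun within its binding domain → coindexation would violate Principle B.
*Farida₅* c-commands the pronoun within its binding domain → coindexation would violate Principle B.

{1, 2, 3}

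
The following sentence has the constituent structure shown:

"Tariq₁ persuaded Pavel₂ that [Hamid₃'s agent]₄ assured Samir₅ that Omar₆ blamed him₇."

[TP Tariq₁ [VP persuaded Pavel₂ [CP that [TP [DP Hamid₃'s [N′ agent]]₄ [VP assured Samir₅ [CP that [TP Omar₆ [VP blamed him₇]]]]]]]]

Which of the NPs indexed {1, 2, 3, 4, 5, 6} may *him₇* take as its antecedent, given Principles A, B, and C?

*him* is a pronoun, so Principle B applies: it must be free in its binding domain.
Binding domain of *him₇*: the embedded TP, whose subject is Omar₆.
*Tariq₁* c-commands the pronoun but from outside its binding domain, and is not c-commanded by it → coindexation permitted.
*Pavel₂* c-commands the pronoun but from outside its binding domain, and is not c-commanded by it → coindexation permitted.
*Hamid₃* and the pronoun do not c-command one another → neither Principle B nor Principle C is at stake; coindexation permitted.
*[Hamid₃'s agent]₄* c-commands the pronoun but from outside its binding domain, and is not c-commanded by it → coindexation permitted.
*Samir₅* c-commands the pronoun but from outside its binding domain, and is not c-commanded by it → coindexation permitted.
*Omar₆* c-commands the pronoun within its binding domain → coindexation would violate Principle B.

{1, 2, 3, 4, 5}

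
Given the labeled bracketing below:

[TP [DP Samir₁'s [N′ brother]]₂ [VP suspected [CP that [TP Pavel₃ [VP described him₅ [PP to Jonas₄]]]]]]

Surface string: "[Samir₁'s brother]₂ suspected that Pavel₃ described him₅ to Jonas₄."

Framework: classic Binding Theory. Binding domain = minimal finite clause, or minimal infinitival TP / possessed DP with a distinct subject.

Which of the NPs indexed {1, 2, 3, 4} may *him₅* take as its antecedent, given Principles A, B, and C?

*him* is a pronoun, so Principle B applies: it must be free in its binding domain.
Binding domain of *him₅*: the embedded TP, whose subject is Pavel₃.
*Samir₁* and the pronoun do not c-command one another → neither Principle B nor Principle C is at stake; coindexation permitted.
*[Samir₁'s brother]₂* c-commands the pronoun but from outside its binding domain, and is not c-commanded by it → coindexation permitted.
*Pavel₃* c-commands the pronoun within its binding domain → coindexation would violate Principle B.
*Jonas₄*: the pronoun c-commands this R-expression → coindexation would violate Principle C on *Jonas₄*.

{1, 2}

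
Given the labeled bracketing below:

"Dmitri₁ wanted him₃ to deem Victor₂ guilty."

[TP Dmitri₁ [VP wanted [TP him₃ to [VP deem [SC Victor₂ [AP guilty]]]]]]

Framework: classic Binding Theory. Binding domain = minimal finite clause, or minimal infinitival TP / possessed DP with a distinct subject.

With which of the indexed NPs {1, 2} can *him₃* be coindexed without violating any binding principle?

none

*him* is a pronoun, so Principle B applies: it must be free in its binding domain.
Binding domain of *him₃*: the matrix TP, whose subject is Dmitri₁.
*Dmitri₁* c-commands the pronoun within its binding domain → coindexation would violate Principle B.
*Victor₂*: the pronoun c-commands this R-expression → coindexation would violate Principle C on *Victor₂*.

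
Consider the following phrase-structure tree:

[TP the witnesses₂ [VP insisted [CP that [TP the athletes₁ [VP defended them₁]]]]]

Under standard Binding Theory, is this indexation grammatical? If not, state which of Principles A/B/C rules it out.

Principle B

The two coindexed NPs are *the athletes₁* and *them₁*.
*them₁* is a pronoun. Its binding domain is the embedded TP, whose subject is the athletes₁.
*the athletes₁* c-commands it within that domain and carries the same index.
The pronoun is locally bound → Principle B violation.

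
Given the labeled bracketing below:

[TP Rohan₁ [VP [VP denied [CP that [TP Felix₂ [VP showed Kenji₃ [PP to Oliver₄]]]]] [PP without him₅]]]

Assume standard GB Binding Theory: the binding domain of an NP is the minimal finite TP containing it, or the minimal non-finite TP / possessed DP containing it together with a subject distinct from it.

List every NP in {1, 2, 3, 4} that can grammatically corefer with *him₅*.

{2, 3, 4}

*him* is a pronoun, so Principle B applies: it must be free in its binding domain.
Binding domain of *him₅*: the matrix TP, whose subject is Rohan₁.
*Rohan₁* c-commands the pronoun within its binding domain → coindexation would violate Principle B.
*Felix₂* and the pronoun do not c-command one another → neither Principle B nor Principle C is at stake; coindexation permitted.
*Kenji₃* and the pronoun do not c-command one another → neither Principle B nor Principle C is at stake; coindexation permitted.
*Oliver₄* and the pronoun do not c-command one another → neither Principle B nor Principle C is at stake; coindexation permitted.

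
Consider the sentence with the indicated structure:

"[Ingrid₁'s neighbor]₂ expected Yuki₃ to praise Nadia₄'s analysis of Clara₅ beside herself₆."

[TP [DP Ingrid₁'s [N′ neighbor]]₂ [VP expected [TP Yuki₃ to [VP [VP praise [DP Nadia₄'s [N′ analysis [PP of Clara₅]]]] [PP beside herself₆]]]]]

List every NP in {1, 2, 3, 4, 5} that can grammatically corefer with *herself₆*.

{3}

*herself* is an anaphor, so Principle A applies: it must be bound in its binding domain.
Binding domain of *herself₆*: the embedded TP, whose subject is Yuki₃.
*Ingrid₁* does not c-command the anaphor → cannot bind it.
*[Ingrid₁'s neighbor]₂* c-commands the anaphor but is outside its binding domain → cannot satisfy Principle A.
*Yuki₃* c-commands the anaphor within its binding domain → licit binder.
*Nadia₄* does not c-command the anaphor → cannot bind it.
*Clara₅* does not c-command the anaphor → cannot bind it.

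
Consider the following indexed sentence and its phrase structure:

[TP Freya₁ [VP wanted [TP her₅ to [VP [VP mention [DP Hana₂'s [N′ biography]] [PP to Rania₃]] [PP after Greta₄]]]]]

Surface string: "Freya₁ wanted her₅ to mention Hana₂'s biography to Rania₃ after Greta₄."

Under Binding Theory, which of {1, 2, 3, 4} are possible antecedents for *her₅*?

none

*her* is a pronoun, so Principle B applies: it must be free in its binding domain.
Binding domain of *her₅*: the matrix TP, whose subject is Freya₁.
*Freya₁* c-commands the pronoun within its binding domain → coindexation would violate Principle B.
*Hana₂*: the pronoun c-commands this R-expression → coindexation would violate Principle C on *Hana₂*.
*Rania₃*: the pronoun c-commands this R-expression → coindexation would violate Principle C on *Rania₃*.
*Greta₄*: the pronoun c-commands this R-expression → coindexation would violate Principle C on *Greta₄*.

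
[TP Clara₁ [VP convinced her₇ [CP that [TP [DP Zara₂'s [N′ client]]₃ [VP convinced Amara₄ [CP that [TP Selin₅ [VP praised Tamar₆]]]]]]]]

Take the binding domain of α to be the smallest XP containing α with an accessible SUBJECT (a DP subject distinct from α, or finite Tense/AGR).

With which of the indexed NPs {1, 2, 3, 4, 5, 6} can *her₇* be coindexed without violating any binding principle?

*her* is a pronoun, so Principle B applies: it must be free in its binding domain.
Binding domain of *her₇*: the matrix TP, whose subject is Clara₁.
*Clara₁* c-commands the pronoun within its binding domain → coindexation would violate Principle B.
*Zara₂*: the pronoun c-commands this R-expression → coindexation would violate Principle C on *Zara₂*.
*[Zara₂'s client]₃*: the pronoun c-commands this R-expression → coindexation would violate Principle C on *[Zara₂'s client]₃*.
*Amara₄*: the pronoun c-commands this R-expression → coindexation would violate Principle C on *Amara₄*.
*Selin₅*: the pronoun c-commands this R-expression → coindexation would violate Principle C on *Selin₅*.
*Tamar₆*: the pronoun c-commands this R-expression → coindexation would violate Principle C on *Tamar₆*.

none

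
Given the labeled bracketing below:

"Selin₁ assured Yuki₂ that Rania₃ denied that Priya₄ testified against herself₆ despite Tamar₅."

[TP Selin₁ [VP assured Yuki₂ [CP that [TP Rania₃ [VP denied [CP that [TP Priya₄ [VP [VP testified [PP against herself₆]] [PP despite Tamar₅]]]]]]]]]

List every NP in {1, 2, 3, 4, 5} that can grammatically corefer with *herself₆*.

*herself* is an anaphor, so Principle A applies: it must be bound in its binding domain.
Binding domain of *herself₆*: the embedded TP, whose subject is Priya₄.
*Selin₁* c-commands the anaphor but is outside its binding domain → cannot satisfy Principle A.
*Yuki₂* c-commands the anaphor but is outside its binding domain → cannot satisfy Principle A.
*Rania₃* c-commands the anaphor but is outside its binding domain → cannot satisfy Principle A.
*Priya₄* c-commands the anaphor within its binding domain → licit binder.
*Tamar₅* does not c-command the anaphor → cannot bind it.

{4}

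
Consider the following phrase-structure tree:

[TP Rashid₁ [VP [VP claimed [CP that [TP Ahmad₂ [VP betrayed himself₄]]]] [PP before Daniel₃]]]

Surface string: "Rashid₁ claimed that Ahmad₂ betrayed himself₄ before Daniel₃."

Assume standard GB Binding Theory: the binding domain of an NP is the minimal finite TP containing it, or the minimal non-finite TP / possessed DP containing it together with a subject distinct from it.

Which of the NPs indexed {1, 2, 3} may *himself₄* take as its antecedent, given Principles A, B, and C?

{2}

*himself* is an anaphor, so Principle A applies: it must be bound in its binding domain.
Binding domain of *himself₄*: the embedded TP, whose subject is Ahmad₂.
*Rashid₁* c-commands the anaphor but is outside its binding domain → cannot satisfy Principle A.
*Ahmad₂* c-commands the anaphor within its binding domain → licit binder.
*Daniel₃* does not c-command the anaphor → cannot bind it.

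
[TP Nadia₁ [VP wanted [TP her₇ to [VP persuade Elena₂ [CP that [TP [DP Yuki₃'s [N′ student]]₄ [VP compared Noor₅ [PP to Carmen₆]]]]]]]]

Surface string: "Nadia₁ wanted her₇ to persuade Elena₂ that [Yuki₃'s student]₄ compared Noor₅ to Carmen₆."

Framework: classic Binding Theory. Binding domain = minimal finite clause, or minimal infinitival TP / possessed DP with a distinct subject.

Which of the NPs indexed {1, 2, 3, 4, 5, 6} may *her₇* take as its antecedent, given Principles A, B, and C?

none

*her* is a pronoun, so Principle B applies: it must be free in its binding domain.
Binding domain of *her₇*: the matrix TP, whose subject is Nadia₁.
*Nadia₁* c-commands the pronoun within its binding domain → coindexation would violate Principle B.
*Elena₂*: the pronoun c-commands this R-expression → coindexation would violate Principle C on *Elena₂*.
*Yuki₃*: the pronoun c-commands this R-expression → coindexation would violate Principle C on *Yuki₃*.
*[Yuki₃'s student]₄*: the pronoun c-commands this R-expression → coindexation would violate Principle C on *[Yuki₃'s student]₄*.
*Noor₅*: the pronoun c-commands this R-expression → coindexation would violate Principle C on *Noor₅*.
*Carmen₆*: the pronoun c-commands this R-expression → coindexation would violate Principle C on *Carmen₆*.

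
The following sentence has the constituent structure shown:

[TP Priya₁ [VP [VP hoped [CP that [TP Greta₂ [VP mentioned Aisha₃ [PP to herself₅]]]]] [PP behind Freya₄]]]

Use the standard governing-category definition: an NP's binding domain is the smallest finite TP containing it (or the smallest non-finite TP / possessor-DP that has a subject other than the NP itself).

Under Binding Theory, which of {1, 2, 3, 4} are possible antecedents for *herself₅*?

*herself* is an anaphor, so Principle A applies: it must be bound in its binding domain.
Binding domain of *herself₅*: the embedded TP, whose subject is Greta₂.
*Priya₁* c-commands the anaphor but is outside its binding domain → cannot satisfy Principle A.
*Greta₂* c-commands the anaphor within its binding domain → licit binder.
*Aisha₃* c-commands the anaphor within its binding domain → licit binder.
*Freya₄* does not c-command the anaphor → cannot bind it.

{2, 3}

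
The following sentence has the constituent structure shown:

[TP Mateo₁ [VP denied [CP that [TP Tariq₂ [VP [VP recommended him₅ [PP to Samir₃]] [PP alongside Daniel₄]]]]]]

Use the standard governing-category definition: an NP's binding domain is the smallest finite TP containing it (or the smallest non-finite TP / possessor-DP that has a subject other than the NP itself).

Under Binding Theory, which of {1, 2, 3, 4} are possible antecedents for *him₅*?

{1, 4}

*him* is a pronoun, so Principle B applies: it must be free in its binding domain.
Binding domain of *him₅*: the embedded TP, whose subject is Tariq₂.
*Mateo₁* c-commands the pronoun but from outside its binding domain, and is not c-commanded by it → coindexation permitted.
*Tariq₂* c-commands the pronoun within its binding domain → coindexation would violate Principle B.
*Samir₃*: the pronoun c-commands this R-expression → coindexation would violate Principle C on *Samir₃*.
*Daniel₄* and the pronoun do not c-command one another → neither Principle B nor Principle C is at stake; coindexation permitted.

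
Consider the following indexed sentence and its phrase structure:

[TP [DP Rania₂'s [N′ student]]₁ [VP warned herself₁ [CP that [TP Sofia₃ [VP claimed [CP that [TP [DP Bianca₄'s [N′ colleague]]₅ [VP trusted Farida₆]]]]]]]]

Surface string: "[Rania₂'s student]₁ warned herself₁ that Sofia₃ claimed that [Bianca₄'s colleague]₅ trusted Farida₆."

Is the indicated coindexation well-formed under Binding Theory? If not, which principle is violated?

grammatical

The two coindexed NPs are *[Rania₂'s student]₁* and *herself₁*.
*herself₁* is an anaphor; its binding domain is the matrix TP, whose subject is [Rania₂'s student]₁. *[Rania₂'s student]₁* c-commands it within that domain and shares its index, so Principle A is satisfied.
*[Rania₂'s student]₁* is an R-expression; *herself₁* does not c-command it, and no other NP shares its index, so Principle C is satisfied.
All principles are respected.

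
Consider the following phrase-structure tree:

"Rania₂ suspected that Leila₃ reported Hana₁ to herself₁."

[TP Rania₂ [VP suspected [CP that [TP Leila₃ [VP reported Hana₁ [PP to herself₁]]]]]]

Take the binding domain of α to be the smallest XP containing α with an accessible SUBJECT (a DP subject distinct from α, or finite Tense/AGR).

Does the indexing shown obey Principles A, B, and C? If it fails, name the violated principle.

grammatical

The two coindexed NPs are *Hana₁* and *herself₁*.
*herself₁* is an anaphor; its binding domain is the embedded TP, whose subject is Leila₃. *Hana₁* c-commands it within that domain and shares its index, so Principle A is satisfied.
*Hana₁* is an R-expression; *herself₁* does not c-command it, and no other NP shares its index, so Principle C is satisfied.
All principles are respected.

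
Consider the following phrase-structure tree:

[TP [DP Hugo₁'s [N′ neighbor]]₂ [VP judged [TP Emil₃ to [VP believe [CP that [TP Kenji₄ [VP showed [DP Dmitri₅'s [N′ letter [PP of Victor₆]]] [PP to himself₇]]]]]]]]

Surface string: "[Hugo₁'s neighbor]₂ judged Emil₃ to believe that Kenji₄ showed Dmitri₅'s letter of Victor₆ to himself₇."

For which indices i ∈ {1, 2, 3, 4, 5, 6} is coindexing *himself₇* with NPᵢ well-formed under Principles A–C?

*himself* is an anaphor, so Principle A applies: it must be bound in its binding domain.
Binding domain of *himself₇*: the embedded TP, whose subject is Kenji₄.
*Hugo₁* does not c-command the anaphor → cannot bind it.
*[Hugo₁'s neighbor]₂* c-commands the anaphor but is outside its binding domain → cannot satisfy Principle A.
*Emil₃* c-commands the anaphor but is outside its binding domain → cannot satisfy Principle A.
*Kenji₄* c-commands the anaphor within its binding domain → licit binder.
*Dmitri₅* does not c-command the anaphor → cannot bind it.
*Victor₆* does not c-command the anaphor → cannot bind it.

{4}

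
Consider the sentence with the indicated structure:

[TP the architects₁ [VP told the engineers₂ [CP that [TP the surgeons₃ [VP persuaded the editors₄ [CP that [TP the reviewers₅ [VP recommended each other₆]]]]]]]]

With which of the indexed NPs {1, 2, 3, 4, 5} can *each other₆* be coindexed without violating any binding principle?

{5}

*each other* is an anaphor, so Principle A applies: it must be bound in its binding domain.
Binding domain of *each other₆*: the embedded TP, whose subject is the reviewers₅.
*the architects₁* c-commands the anaphor but is outside its binding domain → cannot satisfy Principle A.
*the engineers₂* c-commands the anaphor but is outside its binding domain → cannot satisfy Principle A.
*the surgeons₃* c-commands the anaphor but is outside its binding domain → cannot satisfy Principle A.
*the editors₄* c-commands the anaphor but is outside its binding domain → cannot satisfy Principle A.
*the reviewers₅* c-commands the anaphor within its binding domain → licit binder.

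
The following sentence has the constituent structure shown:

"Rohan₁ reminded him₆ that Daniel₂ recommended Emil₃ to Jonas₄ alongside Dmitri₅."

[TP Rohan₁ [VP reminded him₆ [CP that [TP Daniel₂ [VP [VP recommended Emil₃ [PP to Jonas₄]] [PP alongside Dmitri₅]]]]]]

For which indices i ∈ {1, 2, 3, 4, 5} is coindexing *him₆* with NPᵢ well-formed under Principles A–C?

*him* is a pronoun, so Principle B applies: it must be free in its binding domain.
Binding domain of *him₆*: the matrix TP, whose subject is Rohan₁.
*Rohan₁* c-commands the pronoun within its binding domain → coindexation would violate Principle B.
*Daniel₂*: the pronoun c-commands this R-expression → coindexation would violate Principle C on *Daniel₂*.
*Emil₃*: the pronoun c-commands this R-expression → coindexation would violate Principle C on *Emil₃*.
*Jonas₄*: the pronoun c-commands this R-expression → coindexation would violate Principle C on *Jonas₄*.
*Dmitri₅*: the pronoun c-commands this R-expression → coindexation would violate Principle C on *Dmitri₅*.

none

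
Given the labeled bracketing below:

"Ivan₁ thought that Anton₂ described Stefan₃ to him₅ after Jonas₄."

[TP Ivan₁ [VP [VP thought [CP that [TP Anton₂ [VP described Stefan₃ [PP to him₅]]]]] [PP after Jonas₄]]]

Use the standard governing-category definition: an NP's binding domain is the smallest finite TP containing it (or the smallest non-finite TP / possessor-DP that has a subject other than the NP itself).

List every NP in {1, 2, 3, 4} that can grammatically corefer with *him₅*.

{1, 4}

*him* is a pronoun, so Principle B applies: it must be free in its binding domain.
Binding domain of *him₅*: the embedded TP, whose subject is Anton₂.
*Ivan₁* c-commands the pronoun but from outside its binding domain, and is not c-commanded by it → coindexation permitted.
*Anton₂* c-commands the pronoun within its binding domain → coindexation would violate Principle B.
*Stefan₃* c-commands the pronoun within its binding domain → coindexation would violate Principle B.
*Jonas₄* and the pronoun do not c-command one another → neither Principle B nor Principle C is at stake; coindexation permitted.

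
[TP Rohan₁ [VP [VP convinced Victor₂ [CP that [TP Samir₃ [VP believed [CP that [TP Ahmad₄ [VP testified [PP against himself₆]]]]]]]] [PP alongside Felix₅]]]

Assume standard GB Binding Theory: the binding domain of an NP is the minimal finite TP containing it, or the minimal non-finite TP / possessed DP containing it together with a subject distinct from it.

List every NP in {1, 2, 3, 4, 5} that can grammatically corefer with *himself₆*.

{4}

*himself* is an anaphor, so Principle A applies: it must be bound in its binding domain.
Binding domain of *himself₆*: the embedded TP, whose subject is Ahmad₄.
*Rohan₁* c-commands the anaphor but is outside its binding domain → cannot satisfy Principle A.
*Victor₂* c-commands the anaphor but is outside its binding domain → cannot satisfy Principle A.
*Samir₃* c-commands the anaphor but is outside its binding domain → cannot satisfy Principle A.
*Ahmad₄* c-commands the anaphor within its binding domain → licit binder.
*Felix₅* does not c-command the anaphor → cannot bind it.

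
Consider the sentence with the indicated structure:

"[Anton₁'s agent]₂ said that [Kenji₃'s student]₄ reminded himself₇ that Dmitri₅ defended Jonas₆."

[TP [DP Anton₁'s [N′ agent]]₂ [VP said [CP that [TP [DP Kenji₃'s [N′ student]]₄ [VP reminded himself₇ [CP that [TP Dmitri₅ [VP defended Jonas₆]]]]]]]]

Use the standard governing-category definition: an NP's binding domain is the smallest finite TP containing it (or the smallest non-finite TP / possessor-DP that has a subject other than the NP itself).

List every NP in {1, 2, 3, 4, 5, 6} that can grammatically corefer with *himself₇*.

{4}

*himself* is an anaphor, so Principle A applies: it must be bound in its binding domain.
Binding domain of *himself₇*: the embedded TP, whose subject is [Kenji₃'s student]₄.
*Anton₁* does not c-command the anaphor → cannot bind it.
*[Anton₁'s agent]₂* c-commands the anaphor but is outside its binding domain → cannot satisfy Principle A.
*Kenji₃* does not c-command the anaphor → cannot bind it.
*[Kenji₃'s student]₄* c-commands the anaphor within its binding domain → licit binder.
*Dmitri₅* does not c-command the anaphor → cannot bind it.
*Jonas₆* does not c-command the anaphor → cannot bind it.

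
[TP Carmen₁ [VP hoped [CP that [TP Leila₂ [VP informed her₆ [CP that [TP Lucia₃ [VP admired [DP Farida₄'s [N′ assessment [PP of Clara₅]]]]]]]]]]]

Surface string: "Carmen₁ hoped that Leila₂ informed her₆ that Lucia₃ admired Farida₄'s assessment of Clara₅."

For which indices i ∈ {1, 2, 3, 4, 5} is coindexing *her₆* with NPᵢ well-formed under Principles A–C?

{1}

*her* is a pronoun, so Principle B applies: it must be free in its binding domain.
Binding domain of *her₆*: the embedded TP, whose subject is Leila₂.
*Carmen₁* c-commands the pronoun but from outside its binding domain, and is not c-commanded by it → coindexation permitted.
*Leila₂* c-commands the pronoun within its binding domain → coindexation would violate Principle B.
*Lucia₃*: the pronoun c-commands this R-expression → coindexation would violate Principle C on *Lucia₃*.
*Farida₄*: the pronoun c-commands this R-expression → coindexation would violate Principle C on *Farida₄*.
*Clara₅*: the pronoun c-commands this R-expression → coindexation would violate Principle C on *Clara₅*.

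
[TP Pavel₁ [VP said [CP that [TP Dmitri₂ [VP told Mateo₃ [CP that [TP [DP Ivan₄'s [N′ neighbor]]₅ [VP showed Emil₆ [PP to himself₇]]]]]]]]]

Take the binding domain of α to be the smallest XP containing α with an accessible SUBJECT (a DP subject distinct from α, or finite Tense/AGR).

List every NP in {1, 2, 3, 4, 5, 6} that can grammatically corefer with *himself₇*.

{5, 6}

*himself* is an anaphor, so Principle A applies: it must be bound in its binding domain.
Binding domain of *himself₇*: the embedded TP, whose subject is [Ivan₄'s neighbor]₅.
*Pavel₁* c-commands the anaphor but is outside its binding domain → cannot satisfy Principle A.
*Dmitri₂* c-commands the anaphor but is outside its binding domain → cannot satisfy Principle A.
*Mateo₃* c-commands the anaphor but is outside its binding domain → cannot satisfy Principle A.
*Ivan₄* does not c-command the anaphor → cannot bind it.
*[Ivan₄'s neighbor]₅* c-commands the anaphor within its binding domain → licit binder.
*Emil₆* c-commands the anaphor within its binding domain → licit binder.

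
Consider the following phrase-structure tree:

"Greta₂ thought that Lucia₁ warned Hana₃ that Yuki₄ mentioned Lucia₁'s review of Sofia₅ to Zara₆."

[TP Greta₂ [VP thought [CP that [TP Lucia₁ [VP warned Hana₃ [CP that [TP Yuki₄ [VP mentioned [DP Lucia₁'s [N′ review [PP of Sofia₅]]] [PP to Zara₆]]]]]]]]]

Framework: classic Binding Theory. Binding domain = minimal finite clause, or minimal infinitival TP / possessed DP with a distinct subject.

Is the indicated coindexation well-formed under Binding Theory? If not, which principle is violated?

The two coindexed NPs are *Lucia₁* (the higher occurrence) and *Lucia₁* (the lower occurrence).
*Lucia₁* (the lower occurrence) is an R-expression. Principle C requires it to be free everywhere.
*Lucia₁* (the higher occurrence) c-commands it and carries the same index.
The R-expression is bound → Principle C violation.

Principle C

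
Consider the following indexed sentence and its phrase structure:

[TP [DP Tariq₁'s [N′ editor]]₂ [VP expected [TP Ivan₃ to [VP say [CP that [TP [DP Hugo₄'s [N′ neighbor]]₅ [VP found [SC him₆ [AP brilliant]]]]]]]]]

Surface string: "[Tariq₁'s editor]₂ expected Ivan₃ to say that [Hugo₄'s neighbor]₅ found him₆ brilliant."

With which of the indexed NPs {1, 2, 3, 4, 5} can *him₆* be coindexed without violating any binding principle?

{1, 2, 3, 4}

*him* is a pronoun, so Principle B applies: it must be free in its binding domain.
Binding domain of *him₆*: the embedded TP, whose subject is [Hugo₄'s neighbor]₅.
*Tariq₁* and the pronoun do not c-command one another → neither Principle B nor Principle C is at stake; coindexation permitted.
*[Tariq₁'s editor]₂* c-commands the pronoun but from outside its binding domain, and is not c-commanded by it → coindexation permitted.
*Ivan₃* c-commands the pronoun but from outside its binding domain, and is not c-commanded by it → coindexation permitted.
*Hugo₄* and the pronoun do not c-command one another → neither Principle B nor Principle C is at stake; coindexation permitted.
*[Hugo₄'s neighbor]₅* c-commands the pronoun within its binding domain → coindexation would violate Principle B.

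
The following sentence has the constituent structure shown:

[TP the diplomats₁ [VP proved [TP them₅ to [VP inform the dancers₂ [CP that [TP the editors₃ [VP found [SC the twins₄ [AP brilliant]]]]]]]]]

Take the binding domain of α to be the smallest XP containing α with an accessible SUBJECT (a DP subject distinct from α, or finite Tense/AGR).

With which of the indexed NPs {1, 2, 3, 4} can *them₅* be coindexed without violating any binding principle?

none

*them* is a pronoun, so Principle B applies: it must be free in its binding domain.
Binding domain of *them₅*: the matrix TP, whose subject is the diplomats₁.
*the diplomats₁* c-commands the pronoun within its binding domain → coindexation would violate Principle B.
*the dancers₂*: the pronoun c-commands this R-expression → coindexation would violate Principle C on *the dancers₂*.
*the editors₃*: the pronoun c-commands this R-expression → coindexation would violate Principle C on *the editors₃*.
*the twins₄*: the pronoun c-commands this R-expression → coindexation would violate Principle C on *the twins₄*.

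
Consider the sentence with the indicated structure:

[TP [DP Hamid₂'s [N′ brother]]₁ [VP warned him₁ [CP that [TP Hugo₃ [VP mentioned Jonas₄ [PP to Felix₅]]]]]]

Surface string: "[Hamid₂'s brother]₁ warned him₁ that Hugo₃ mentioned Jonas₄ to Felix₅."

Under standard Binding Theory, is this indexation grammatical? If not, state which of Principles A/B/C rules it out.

The two coindexed NPs are *[Hamid₂'s brother]₁* and *him₁*.
*him₁* is a pronoun. Its binding domain is the matrix TP, whose subject is [Hamid₂'s brother]₁.
*[Hamid₂'s brother]₁* c-commands it within that domain and carries the same index.
The pronoun is locally bound → Principle B violation.

Principle B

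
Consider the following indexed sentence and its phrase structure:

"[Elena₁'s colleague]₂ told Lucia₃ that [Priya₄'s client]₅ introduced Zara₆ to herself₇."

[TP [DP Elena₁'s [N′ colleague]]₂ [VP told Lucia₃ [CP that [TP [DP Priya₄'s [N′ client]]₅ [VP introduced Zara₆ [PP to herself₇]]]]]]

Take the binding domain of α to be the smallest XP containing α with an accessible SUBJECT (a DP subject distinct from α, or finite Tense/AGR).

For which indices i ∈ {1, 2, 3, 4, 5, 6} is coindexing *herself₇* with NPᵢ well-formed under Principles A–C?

{5, 6}

*herself* is an anaphor, so Principle A applies: it must be bound in its binding domain.
Binding domain of *herself₇*: the embedded TP, whose subject is [Priya₄'s client]₅.
*Elena₁* does not c-command the anaphor → cannot bind it.
*[Elena₁'s colleague]₂* c-commands the anaphor but is outside its binding domain → cannot satisfy Principle A.
*Lucia₃* c-commands the anaphor but is outside its binding domain → cannot satisfy Principle A.
*Priya₄* does not c-command the anaphor → cannot bind it.
*[Priya₄'s client]₅* c-commands the anaphor within its binding domain → licit binder.
*Zara₆* c-commands the anaphor within its binding domain → licit binder.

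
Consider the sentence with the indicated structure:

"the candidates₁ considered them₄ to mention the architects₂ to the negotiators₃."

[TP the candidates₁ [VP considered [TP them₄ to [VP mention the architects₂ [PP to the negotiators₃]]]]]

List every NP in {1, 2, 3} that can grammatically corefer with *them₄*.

*them* is a pronoun, so Principle B applies: it must be free in its binding domain.
Binding domain of *them₄*: the matrix TP, whose subject is the candidates₁.
*the candidates₁* c-commands the pronoun within its binding domain → coindexation would violate Principle B.
*the architects₂*: the pronoun c-commands this R-expression → coindexation would violate Principle C on *the architects₂*.
*the negotiators₃*: the pronoun c-commands this R-expression → coindexation would violate Principle C on *the negotiators₃*.

none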